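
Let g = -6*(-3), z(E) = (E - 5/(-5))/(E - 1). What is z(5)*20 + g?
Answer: 48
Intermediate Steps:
z(E) = (1 + E)/(-1 + E) (z(E) = (E - 5*(-⅕))/(-1 + E) = (E + 1)/(-1 + E) = (1 + E)/(-1 + E))
g = 18
z(5)*20 + g = ((1 + 5)/(-1 + 5))*20 + 18 = (6/4)*20 + 18 = ((¼)*6)*20 + 18 = (3/2)*20 + 18 = 30 + 18 = 48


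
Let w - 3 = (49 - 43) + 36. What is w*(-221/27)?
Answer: -1105/3 ≈ -368.33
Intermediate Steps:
w = 45 (w = 3 + ((49 - 43) + 36) = 3 + (6 + 36) = 3 + 42 = 45)
w*(-221/27) = 45*(-221/27) = -1105/3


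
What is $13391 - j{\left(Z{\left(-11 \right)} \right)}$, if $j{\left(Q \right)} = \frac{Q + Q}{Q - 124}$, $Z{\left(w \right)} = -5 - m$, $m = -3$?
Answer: $\frac{843631}{63} \approx 13391.0$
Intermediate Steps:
$Z{\left(w \right)} = -2$ ($Z{\left(w \right)} = -5 - -3 = -5 + 3 = -2$)
$j{\left(Q \right)} = \frac{2 Q}{-124 + Q}$
$13391 - j{\left(Z{\left(-11 \right)} \right)} = 13391 - 2 \left(-2\right) \frac{1}{-124 - 2} = 13391 - 2 \left(-2\right) \frac{1}{-126} = 13391 - 2 \left(-2\right) \left(- \frac{1}{126}\right) = 13391 - \frac{2}{63} = \frac{843631}{63}$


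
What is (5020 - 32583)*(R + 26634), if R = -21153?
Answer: -151072803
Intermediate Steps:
(5020 - 32583)*(R + 26634) = (5020 - 32583)*(-21153 + 26634) = -27563*5481 = -151072803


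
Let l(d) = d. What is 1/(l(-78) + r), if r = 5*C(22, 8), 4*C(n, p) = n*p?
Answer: 1/142 ≈ 0.0070423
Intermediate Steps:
C(n, p) = n*p/4 (C(n, p) = (n*p)/4 = n*p/4)
r = 220 (r = 5*((¼)*22*8) = 5*44 = 220)
1/(l(-78) + r) = 1/(-78 + 220) = 1/142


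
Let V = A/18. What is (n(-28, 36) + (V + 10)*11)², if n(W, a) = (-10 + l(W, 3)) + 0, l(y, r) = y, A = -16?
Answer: 313600/81 ≈ 3871.6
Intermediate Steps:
V = -8/9 (V = -16/18 = -16*1/18 = -8/9 ≈ -0.88889)
n(W, a) = -10 + W (n(W, a) = (-10 + W) + 0 = -10 + W)
(n(-28, 36) + (V + 10)*11)² = ((-10 - 28) + (-8/9 + 10)*11)² = (-38 + (82/9)*11)² = (-38 + 902/9)² = (560/9)² = 313600/81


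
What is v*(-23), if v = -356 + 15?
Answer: 7843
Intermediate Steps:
v = -341
v*(-23) = -341*(-23) = 7843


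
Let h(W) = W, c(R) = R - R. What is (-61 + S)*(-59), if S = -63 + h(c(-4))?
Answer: 7316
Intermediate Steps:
c(R) = 0
S = -63 (S = -63 + 0 = -63)
(-61 + S)*(-59) = (-61 - 63)*(-59) = -124*(-59) = 7316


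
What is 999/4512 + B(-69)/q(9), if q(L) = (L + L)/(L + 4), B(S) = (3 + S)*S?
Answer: 4946989/1504 ≈ 3289.2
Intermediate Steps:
B(S) = S*(3 + S)
q(L) = 2*L/(4 + L) (q(L) = (2*L)/(4 + L) = 2*L/(4 + L))
999/4512 + B(-69)/q(9) = 999/4512 + (-69*(3 - 69))/((2*9/(4 + 9))) = 999*(1/4512) + (-69*(-66))/((2*9/13)) = 333/1504 + 4554/((2*9*(1/13))) = 333/1504 + 4554/(18/13) = 333/1504 + 4554*(13/18) = 333/1504 + 3289 = 4946989/1504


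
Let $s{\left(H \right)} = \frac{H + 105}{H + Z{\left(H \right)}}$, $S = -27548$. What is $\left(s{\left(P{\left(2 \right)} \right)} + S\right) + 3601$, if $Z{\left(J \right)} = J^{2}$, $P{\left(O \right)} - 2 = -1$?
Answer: $-23894$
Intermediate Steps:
$P{\left(O \right)} = 1$ ($P{\left(O \right)} = 2 - 1 = 1$)
$s{\left(H \right)} = \frac{105 + H}{H + H^{2}}$ ($s{\left(H \right)} = \frac{H + 105}{H + H^{2}} = \frac{105 + H}{H + H^{2}}$)
$\left(s{\left(P{\left(2 \right)} \right)} + S\right) + 3601 = \left(\frac{105 + 1}{1 \left(1 + 1\right)} - 27548\right) + 3601 = \left(1 \cdot \frac{1}{2} \cdot 106 - 27548\right) + 3601 = \left(53 - 27548\right) + 3601 = -27495 + 3601 = -23894$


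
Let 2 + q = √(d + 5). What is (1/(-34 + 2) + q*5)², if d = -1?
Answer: 1/1024 ≈ 0.00097656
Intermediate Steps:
q = 0 (q = -2 + √(-1 + 5) = -2 + √4 = -2 + 2 = 0)
(1/(-34 + 2) + q*5)² = (1/(-34 + 2) + 0*5)² = (1/(-32) + 0)² = (-1/32 + 0)² = (-1/32)² = 1/1024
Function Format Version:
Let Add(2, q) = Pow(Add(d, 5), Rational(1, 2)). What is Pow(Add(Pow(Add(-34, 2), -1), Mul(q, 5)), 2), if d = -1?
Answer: Rational(1, 1024) ≈ 0.00097656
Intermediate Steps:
q = 0 (q = Add(-2, Pow(Add(-1, 5), Rational(1, 2))) = Add(-2, Pow(4, Rational(1, 2))) = Add(-2, 2) = 0)
Pow(Add(Pow(Add(-34, 2), -1), Mul(q, 5)), 2) = Pow(Add(Pow(Add(-34, 2), -1), Mul(0, 5)), 2) = Pow(Add(Pow(-32, -1), 0), 2) = Pow(Add(Rational(-1, 32), 0), 2) = Pow(Rational(-1, 32), 2) = Rational(1, 1024)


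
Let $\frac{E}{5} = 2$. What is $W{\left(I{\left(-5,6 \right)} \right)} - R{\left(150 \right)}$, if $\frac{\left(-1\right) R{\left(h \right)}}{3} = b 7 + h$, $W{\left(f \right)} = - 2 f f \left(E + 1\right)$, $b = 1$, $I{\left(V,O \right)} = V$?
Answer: $-79$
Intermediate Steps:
$E = 10$ ($E = 5 \cdot 2 = 10$)
$W{\left(f \right)} = - 22 f^{2}$ ($W{\left(f \right)} = - 2 f f \left(10 + 1\right) = - 2 f^{2} \cdot 11 = - 22 f^{2}$)
$R{\left(h \right)} = -21 - 3 h$ ($R{\left(h \right)} = - 3 \left(1 \cdot 7 + h\right) = - 3 \left(7 + h\right) = -21 - 3 h$)
$W{\left(I{\left(-5,6 \right)} \right)} - R{\left(150 \right)} = - 22 \left(-5\right)^{2} - \left(-21 - 450\right) = \left(-22\right) 25 - \left(-21 - 450\right) = -550 - -471 = -550 + 471 = -79$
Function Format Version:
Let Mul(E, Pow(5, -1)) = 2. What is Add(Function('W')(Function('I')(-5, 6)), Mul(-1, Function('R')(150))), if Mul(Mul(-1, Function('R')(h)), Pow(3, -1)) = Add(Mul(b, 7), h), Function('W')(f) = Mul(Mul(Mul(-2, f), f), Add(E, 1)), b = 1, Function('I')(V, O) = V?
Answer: -79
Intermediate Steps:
E = 10 (E = Mul(5, 2) = 10)
Function('W')(f) = Mul(-22, Pow(f, 2)) (Function('W')(f) = Mul(Mul(Mul(-2, f), f), Add(10, 1)) = Mul(Mul(-2, Pow(f, 2)), 11) = Mul(-22, Pow(f, 2)))
Function('R')(h) = Add(-21, Mul(-3, h)) (Function('R')(h) = Mul(-3, Add(Mul(1, 7), h)) = Mul(-3, Add(7, h)) = Add(-21, Mul(-3, h)))
Add(Function('W')(Function('I')(-5, 6)), Mul(-1, Function('R')(150))) = Add(Mul(-22, Pow(-5, 2)), Mul(-1, Add(-21, Mul(-3, 150)))) = Add(Mul(-22, 25), Mul(-1, Add(-21, -450))) = Add(-550, Mul(-1, -471)) = Add(-550, 471) = -79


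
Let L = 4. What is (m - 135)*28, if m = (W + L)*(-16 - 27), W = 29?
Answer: -43512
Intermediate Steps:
m = -1419 (m = (29 + 4)*(-16 - 27) = 33*(-43) = -1419)
(m - 135)*28 = (-1419 - 135)*28 = -1554*28 = -43512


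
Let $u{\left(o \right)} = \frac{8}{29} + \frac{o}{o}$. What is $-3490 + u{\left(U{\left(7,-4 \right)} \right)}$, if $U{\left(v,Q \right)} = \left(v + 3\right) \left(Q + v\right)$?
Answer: $- \frac{101173}{29} \approx -3488.7$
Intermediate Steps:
$U{\left(v,Q \right)} = \left(3 + v\right) \left(Q + v\right)$
$u{\left(o \right)} = \frac{37}{29}$ ($u{\left(o \right)} = 8 \cdot \frac{1}{29} + 1 = \frac{8}{29} + 1 = \frac{37}{29}$)
$-3490 + u{\left(U{\left(7,-4 \right)} \right)} = -3490 + \frac{37}{29} = - \frac{101173}{29}$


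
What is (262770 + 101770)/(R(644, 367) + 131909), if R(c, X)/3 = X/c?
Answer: 234763760/84950497 ≈ 2.7635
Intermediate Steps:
R(c, X) = 3*X/c (R(c, X) = 3*(X/c) = 3*X/c)
(262770 + 101770)/(R(644, 367) + 131909) = (262770 + 101770)/(3*367/644 + 131909) = 364540/(3*367*(1/644) + 131909) = 364540/(1101/644 + 131909) = 364540/(84950497/644) = 364540*(644/84950497) = 234763760/84950497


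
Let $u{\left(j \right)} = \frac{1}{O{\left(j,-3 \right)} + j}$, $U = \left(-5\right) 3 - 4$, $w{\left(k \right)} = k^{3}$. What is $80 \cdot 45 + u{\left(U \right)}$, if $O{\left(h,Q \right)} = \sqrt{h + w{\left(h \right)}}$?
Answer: $\frac{1371599}{381} - \frac{i \sqrt{6878}}{7239} \approx 3600.0 - 0.011457 i$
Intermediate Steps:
$U = -19$ ($U = -15 - 4 = -19$)
$O{\left(h,Q \right)} = \sqrt{h + h^{3}}$
$u{\left(j \right)} = \frac{1}{j + \sqrt{j + j^{3}}}$ ($u{\left(j \right)} = \frac{1}{\sqrt{j + j^{3}} + j} = \frac{1}{j + \sqrt{j + j^{3}}}$)
$80 \cdot 45 + u{\left(U \right)} = 80 \cdot 45 + \frac{1}{-19 + \sqrt{-19 + \left(-19\right)^{3}}} = 3600 + \frac{1}{-19 + \sqrt{-19 - 6859}} = 3600 + \frac{1}{-19 + \sqrt{-6878}} = 3600 + \frac{1}{-19 + i \sqrt{6878}}$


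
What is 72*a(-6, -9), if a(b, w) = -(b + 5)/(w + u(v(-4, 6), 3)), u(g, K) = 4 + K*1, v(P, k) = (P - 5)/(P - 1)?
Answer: -36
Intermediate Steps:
v(P, k) = (-5 + P)/(-1 + P)
u(g, K) = 4 + K
a(b, w) = -(5 + b)/(7 + w) (a(b, w) = -(b + 5)/(w + (4 + 3)) = -(5 + b)/(w + 7) = -(5 + b)/(7 + w))
72*a(-6, -9) = 72*((-5 - 1*(-6))/(7 - 9)) = 72*((-5 + 6)/(-2)) = 72*(-1/2*1) = 72*(-1/2) = -36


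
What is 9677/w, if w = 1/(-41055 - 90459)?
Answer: -1272660978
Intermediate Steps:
w = -1/131514 (w = 1/(-131514) = -1/131514 ≈ -7.6038e-6)
9677/w = 9677/(-1/131514) = 9677*(-131514) = -1272660978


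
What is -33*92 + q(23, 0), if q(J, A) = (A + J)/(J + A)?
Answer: -3035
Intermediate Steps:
q(J, A) = 1 (q(J, A) = (A + J)/(A + J) = 1)
-33*92 + q(23, 0) = -33*92 + 1 = -3036 + 1 = -3035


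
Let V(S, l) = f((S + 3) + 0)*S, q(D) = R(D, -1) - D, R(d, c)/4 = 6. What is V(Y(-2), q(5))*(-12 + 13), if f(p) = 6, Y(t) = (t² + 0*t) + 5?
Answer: 54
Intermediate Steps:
R(d, c) = 24 (R(d, c) = 4*6 = 24)
Y(t) = 5 + t² (Y(t) = (t² + 0) + 5 = t² + 5 = 5 + t²)
q(D) = 24 - D
V(S, l) = 6*S
V(Y(-2), q(5))*(-12 + 13) = (6*(5 + (-2)²))*(-12 + 13) = (6*(5 + 4))*1 = (6*9)*1 = 54*1 = 54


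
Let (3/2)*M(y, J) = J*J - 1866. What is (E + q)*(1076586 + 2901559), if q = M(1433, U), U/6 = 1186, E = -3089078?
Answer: 122001679253390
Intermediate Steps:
U = 7116 (U = 6*1186 = 7116)
M(y, J) = -1244 + 2*J²/3 (M(y, J) = 2*(J*J - 1866)/3 = 2*(J² - 1866)/3 = 2*(-1866 + J²)/3 = -1244 + 2*J²/3)
q = 33757060 (q = -1244 + (⅔)*7116² = -1244 + (⅔)*50637456 = -1244 + 33758304 = 33757060)
(E + q)*(1076586 + 2901559) = (-3089078 + 33757060)*(1076586 + 2901559) = 30667982*3978145 = 122001679253390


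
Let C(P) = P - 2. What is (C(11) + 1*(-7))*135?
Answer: 270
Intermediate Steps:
C(P) = -2 + P
(C(11) + 1*(-7))*135 = ((-2 + 11) + 1*(-7))*135 = (9 - 7)*135 = 2*135 = 270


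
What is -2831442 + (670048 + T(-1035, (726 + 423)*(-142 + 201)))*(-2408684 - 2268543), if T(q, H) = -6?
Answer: -3133941364976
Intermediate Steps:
-2831442 + (670048 + T(-1035, (726 + 423)*(-142 + 201)))*(-2408684 - 2268543) = -2831442 + (670048 - 6)*(-2408684 - 2268543) = -2831442 + 670042*(-4677227) = -2831442 - 3133938533534 = -3133941364976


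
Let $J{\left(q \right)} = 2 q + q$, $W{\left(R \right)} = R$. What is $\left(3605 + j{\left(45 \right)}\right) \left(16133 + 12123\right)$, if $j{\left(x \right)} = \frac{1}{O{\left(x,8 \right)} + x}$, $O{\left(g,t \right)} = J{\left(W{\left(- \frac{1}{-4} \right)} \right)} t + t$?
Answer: $\frac{6009938176}{59} \approx 1.0186 \cdot 10^{8}$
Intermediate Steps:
$J{\left(q \right)} = 3 q$
$O{\left(g,t \right)} = \frac{7 t}{4}$ ($O{\left(g,t \right)} = 3 \left(- \frac{1}{-4}\right) t + t = 3 \left(\left(-1\right) \left(- \frac{1}{4}\right)\right) t + t = 3 \cdot \frac{1}{4} t + t = \frac{3 t}{4} + t = \frac{7 t}{4}$)
$j{\left(x \right)} = \frac{1}{14 + x}$ ($j{\left(x \right)} = \frac{1}{\frac{7}{4} \cdot 8 + x} = \frac{1}{14 + x}$)
$\left(3605 + j{\left(45 \right)}\right) \left(16133 + 12123\right) = \left(3605 + \frac{1}{14 + 45}\right) \left(16133 + 12123\right) = \left(3605 + \frac{1}{59}\right) 28256 = \frac{212696}{59} \cdot 28256 = \frac{6009938176}{59}$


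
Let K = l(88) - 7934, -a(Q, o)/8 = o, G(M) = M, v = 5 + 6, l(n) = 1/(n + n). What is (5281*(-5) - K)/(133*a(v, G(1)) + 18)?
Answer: 3250897/184096 ≈ 17.659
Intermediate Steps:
l(n) = 1/(2*n)
v = 11
a(Q, o) = -8*o
K = -1396383/176 (K = (½)/88 - 7934 = (½)*(1/88) - 7934 = 1/176 - 7934 = -1396383/176 ≈ -7934.0)
(5281*(-5) - K)/(133*a(v, G(1)) + 18) = (5281*(-5) - 1*(-1396383/176))/(133*(-8*1) + 18) = (-26405 + 1396383/176)/(133*(-8) + 18) = -3250897/(176*(-1064 + 18)) = -3250897/176/(-1046) = -3250897/176*(-1/1046) = 3250897/184096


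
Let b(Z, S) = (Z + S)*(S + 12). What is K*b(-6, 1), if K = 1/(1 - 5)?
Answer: 65/4 ≈ 16.250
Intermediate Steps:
b(Z, S) = (12 + S)*(S + Z) (b(Z, S) = (S + Z)*(12 + S) = (12 + S)*(S + Z))
K = -1/4 (K = 1/(-4) = -1/4 ≈ -0.25000)
K*b(-6, 1) = -(1**2 + 12*1 + 12*(-6) + 1*(-6))/4 = -(1 + 12 - 72 - 6)/4 = -1/4*(-65) = 65/4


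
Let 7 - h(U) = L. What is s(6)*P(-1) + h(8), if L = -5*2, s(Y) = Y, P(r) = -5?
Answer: -13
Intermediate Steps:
L = -10
h(U) = 17 (h(U) = 7 - 1*(-10) = 7 + 10 = 17)
s(6)*P(-1) + h(8) = 6*(-5) + 17 = -30 + 17 = -13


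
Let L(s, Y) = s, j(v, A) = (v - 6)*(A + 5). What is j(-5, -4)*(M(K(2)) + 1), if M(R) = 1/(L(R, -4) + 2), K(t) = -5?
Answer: -22/3 ≈ -7.3333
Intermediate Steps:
j(v, A) = (-6 + v)*(5 + A)
M(R) = 1/(2 + R) (M(R) = 1/(R + 2) = 1/(2 + R))
j(-5, -4)*(M(K(2)) + 1) = (-30 - 6*(-4) + 5*(-5) - 4*(-5))*(1/(2 - 5) + 1) = (-30 + 24 - 25 + 20)*(1/(-3) + 1) = -11*(-1/3 + 1) = -11*2/3 = -22/3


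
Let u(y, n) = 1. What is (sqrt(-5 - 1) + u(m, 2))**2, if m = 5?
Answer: (1 + I*sqrt(6))**2 ≈ -5.0 + 4.899*I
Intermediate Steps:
(sqrt(-5 - 1) + u(m, 2))**2 = (sqrt(-5 - 1) + 1)**2 = (sqrt(-6) + 1)**2 = (I*sqrt(6) + 1)**2 = (1 + I*sqrt(6))**2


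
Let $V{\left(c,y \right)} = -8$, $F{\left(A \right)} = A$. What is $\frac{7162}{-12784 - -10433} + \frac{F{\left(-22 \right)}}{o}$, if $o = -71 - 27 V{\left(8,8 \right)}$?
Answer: $- \frac{1090212}{340895} \approx -3.1981$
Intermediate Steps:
$o = 145$ ($o = -71 - -216 = -71 + 216 = 145$)
$\frac{7162}{-12784 - -10433} + \frac{F{\left(-22 \right)}}{o} = \frac{7162}{-12784 - -10433} - \frac{22}{145} = \frac{7162}{-12784 + 10433} - \frac{22}{145} = \frac{7162}{-2351} - \frac{22}{145} = 7162 \left(- \frac{1}{2351}\right) - \frac{22}{145} = - \frac{7162}{2351} - \frac{22}{145} = - \frac{1090212}{340895}$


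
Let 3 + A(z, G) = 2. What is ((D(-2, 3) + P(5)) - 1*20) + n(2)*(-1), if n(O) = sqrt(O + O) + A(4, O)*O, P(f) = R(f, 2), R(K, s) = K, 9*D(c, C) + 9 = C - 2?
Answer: -143/9 ≈ -15.889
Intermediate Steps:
D(c, C) = -11/9 + C/9 (D(c, C) = -1 + (C - 2)/9 = -1 + (-2 + C)/9 = -1 + (-2/9 + C/9) = -11/9 + C/9)
A(z, G) = -1 (A(z, G) = -3 + 2 = -1)
P(f) = f
n(O) = -O + sqrt(2)*sqrt(O) (n(O) = sqrt(O + O) - O = sqrt(2*O) - O = sqrt(2)*sqrt(O) - O = -O + sqrt(2)*sqrt(O))
((D(-2, 3) + P(5)) - 1*20) + n(2)*(-1) = (((-11/9 + (1/9)*3) + 5) - 1*20) + (-1*2 + sqrt(2)*sqrt(2))*(-1) = (((-11/9 + 1/3) + 5) - 20) + (-2 + 2)*(-1) = ((-8/9 + 5) - 20) + 0*(-1) = (37/9 - 20) + 0 = -143/9 + 0 = -143/9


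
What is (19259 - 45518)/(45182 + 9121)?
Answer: -8753/18101 ≈ -0.48356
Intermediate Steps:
(19259 - 45518)/(45182 + 9121) = -26259/54303 = -26259*1/54303 = -8753/18101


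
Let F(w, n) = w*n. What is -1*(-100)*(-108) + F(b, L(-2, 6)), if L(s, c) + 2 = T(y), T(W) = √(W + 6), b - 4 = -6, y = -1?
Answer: -10796 - 2*√5 ≈ -10800.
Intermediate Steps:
b = -2 (b = 4 - 6 = -2)
T(W) = √(6 + W)
L(s, c) = -2 + √5 (L(s, c) = -2 + √(6 - 1) = -2 + √5)
F(w, n) = n*w
-1*(-100)*(-108) + F(b, L(-2, 6)) = -1*(-100)*(-108) + (-2 + √5)*(-2) = 100*(-108) + (4 - 2*√5) = -10800 + (4 - 2*√5) = -10796 - 2*√5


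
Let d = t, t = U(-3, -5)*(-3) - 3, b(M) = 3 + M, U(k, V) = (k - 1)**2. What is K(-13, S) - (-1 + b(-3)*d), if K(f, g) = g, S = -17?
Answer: -16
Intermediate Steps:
U(k, V) = (-1 + k)**2
t = -51 (t = (-1 - 3)**2*(-3) - 3 = (-4)**2*(-3) - 3 = 16*(-3) - 3 = -48 - 3 = -51)
d = -51
K(-13, S) - (-1 + b(-3)*d) = -17 - (-1 + (3 - 3)*(-51)) = -17 - (-1 + 0*(-51)) = -17 - (-1 + 0) = -17 - 1*(-1) = -17 + 1 = -16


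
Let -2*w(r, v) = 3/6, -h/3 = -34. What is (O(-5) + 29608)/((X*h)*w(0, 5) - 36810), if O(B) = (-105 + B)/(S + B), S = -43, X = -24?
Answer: -710647/868752 ≈ -0.81801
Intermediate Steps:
h = 102 (h = -3*(-34) = 102)
w(r, v) = -1/4 (w(r, v) = -3/(2*6) = -1/2*1/2 = -1/4)
O(B) = (-105 + B)/(-43 + B)
(O(-5) + 29608)/((X*h)*w(0, 5) - 36810) = ((-105 - 5)/(-43 - 5) + 29608)/(-24*102*(-1/4) - 36810) = (-110/(-48) + 29608)/(-2448*(-1/4) - 36810) = (-1/48*(-110) + 29608)/(612 - 36810) = (55/24 + 29608)/(-36198) = (710647/24)*(-1/36198) = -710647/868752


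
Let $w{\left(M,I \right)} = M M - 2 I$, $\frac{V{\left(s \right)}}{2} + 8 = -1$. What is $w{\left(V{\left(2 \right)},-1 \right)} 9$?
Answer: $2934$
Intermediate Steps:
$V{\left(s \right)} = -18$ ($V{\left(s \right)} = -16 + 2 \left(-1\right) = -16 - 2 = -18$)
$w{\left(M,I \right)} = M^{2} - 2 I$
$w{\left(V{\left(2 \right)},-1 \right)} 9 = \left(\left(-18\right)^{2} - -2\right) 9 = \left(324 + 2\right) 9 = 326 \cdot 9 = 2934$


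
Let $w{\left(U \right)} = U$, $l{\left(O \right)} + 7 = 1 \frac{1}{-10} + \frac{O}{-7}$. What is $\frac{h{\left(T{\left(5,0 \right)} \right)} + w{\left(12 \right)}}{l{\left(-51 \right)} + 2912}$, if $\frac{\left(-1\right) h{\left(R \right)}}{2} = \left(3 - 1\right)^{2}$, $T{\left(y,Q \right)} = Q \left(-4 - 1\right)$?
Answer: $\frac{280}{203853} \approx 0.0013735$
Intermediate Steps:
$l{\left(O \right)} = - \frac{71}{10} - \frac{O}{7}$ ($l{\left(O \right)} = -7 + \left(1 \frac{1}{-10} + \frac{O}{-7}\right) = -7 + \left(1 \left(- \frac{1}{10}\right) + O \left(- \frac{1}{7}\right)\right) = -7 - \left(\frac{1}{10} + \frac{O}{7}\right) = - \frac{71}{10} - \frac{O}{7}$)
$T{\left(y,Q \right)} = - 5 Q$ ($T{\left(y,Q \right)} = Q \left(-5\right) = - 5 Q$)
$h{\left(R \right)} = -8$ ($h{\left(R \right)} = - 2 \left(3 - 1\right)^{2} = - 2 \cdot 2^{2} = \left(-2\right) 4 = -8$)
$\frac{h{\left(T{\left(5,0 \right)} \right)} + w{\left(12 \right)}}{l{\left(-51 \right)} + 2912} = \frac{-8 + 12}{\left(- \frac{71}{10} - - \frac{51}{7}\right) + 2912} = \frac{4}{\left(- \frac{71}{10} + \frac{51}{7}\right) + 2912} = \frac{4}{\frac{13}{70} + 2912} = \frac{4}{\frac{203853}{70}} = 4 \cdot \frac{70}{203853} = \frac{280}{203853}$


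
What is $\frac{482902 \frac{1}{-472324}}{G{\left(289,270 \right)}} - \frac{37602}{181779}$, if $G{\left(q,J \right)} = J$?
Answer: $- \frac{813844957603}{3863636297820} \approx -0.21064$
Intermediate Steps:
$\frac{482902 \frac{1}{-472324}}{G{\left(289,270 \right)}} - \frac{37602}{181779} = \frac{482902 \frac{1}{-472324}}{270} - \frac{37602}{181779} = 482902 \left(- \frac{1}{472324}\right) \frac{1}{270} - \frac{12534}{60593} = \left(- \frac{241451}{236162}\right) \frac{1}{270} - \frac{12534}{60593} = - \frac{241451}{63763740} - \frac{12534}{60593} = - \frac{813844957603}{3863636297820}$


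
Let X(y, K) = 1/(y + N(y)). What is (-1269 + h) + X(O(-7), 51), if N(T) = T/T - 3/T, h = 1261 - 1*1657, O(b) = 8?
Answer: -114877/69 ≈ -1664.9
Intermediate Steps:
h = -396 (h = 1261 - 1657 = -396)
N(T) = 1 - 3/T
X(y, K) = 1/(y + (-3 + y)/y)
(-1269 + h) + X(O(-7), 51) = (-1269 - 396) + 8/(-3 + 8 + 8²) = -1665 + 8/(-3 + 8 + 64) = -1665 + 8/69 = -114877/69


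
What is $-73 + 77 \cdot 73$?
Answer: $5548$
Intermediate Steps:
$-73 + 77 \cdot 73 = -73 + 5621 = 5548$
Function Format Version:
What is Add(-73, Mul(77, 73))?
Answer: 5548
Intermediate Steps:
Add(-73, Mul(77, 73)) = Add(-73, 5621) = 5548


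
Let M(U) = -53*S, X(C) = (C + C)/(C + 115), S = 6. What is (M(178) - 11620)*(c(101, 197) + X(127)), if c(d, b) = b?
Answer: -286082232/121 ≈ -2.3643e+6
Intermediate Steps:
X(C) = 2*C/(115 + C) (X(C) = (2*C)/(115 + C) = 2*C/(115 + C))
M(U) = -318 (M(U) = -53*6 = -318)
(M(178) - 11620)*(c(101, 197) + X(127)) = (-318 - 11620)*(197 + 2*127/(115 + 127)) = -11938*(197 + 2*127/242) = -11938*(197 + 2*127*(1/242)) = -11938*(197 + 127/121) = -11938*23964/121 = -286082232/121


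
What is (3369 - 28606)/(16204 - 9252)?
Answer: -25237/6952 ≈ -3.6302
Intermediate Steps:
(3369 - 28606)/(16204 - 9252) = -25237/6952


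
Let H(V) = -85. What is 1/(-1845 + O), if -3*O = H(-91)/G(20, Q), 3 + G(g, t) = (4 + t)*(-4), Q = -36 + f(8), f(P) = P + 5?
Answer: -219/403970 ≈ -0.00054212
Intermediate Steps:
f(P) = 5 + P
Q = -23 (Q = -36 + (5 + 8) = -36 + 13 = -23)
G(g, t) = -19 - 4*t (G(g, t) = -3 + (4 + t)*(-4) = -3 + (-16 - 4*t) = -19 - 4*t)
O = 85/219 (O = -(-85)/(3*(-19 - 4*(-23))) = -(-85)/(3*(-19 + 92)) = -(-85)/(3*73) = -⅓*(-85/73) = 85/219 ≈ 0.38813)
1/(-1845 + O) = 1/(-1845 + 85/219) = 1/(-403970/219) = -219/403970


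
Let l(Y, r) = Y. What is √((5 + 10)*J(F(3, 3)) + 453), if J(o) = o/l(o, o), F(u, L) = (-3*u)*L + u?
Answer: 6*√13 ≈ 21.633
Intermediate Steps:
F(u, L) = u - 3*L*u (F(u, L) = -3*L*u + u = u - 3*L*u)
J(o) = 1 (J(o) = o/o = 1)
√((5 + 10)*J(F(3, 3)) + 453) = √((5 + 10)*1 + 453) = √(15*1 + 453) = √(15 + 453) = √468 = 6*√13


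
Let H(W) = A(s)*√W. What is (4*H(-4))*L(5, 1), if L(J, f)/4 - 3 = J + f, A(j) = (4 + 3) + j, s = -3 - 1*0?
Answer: 1152*I ≈ 1152.0*I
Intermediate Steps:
s = -3 (s = -3 + 0 = -3)
A(j) = 7 + j
L(J, f) = 12 + 4*J + 4*f (L(J, f) = 12 + 4*(J + f) = 12 + (4*J + 4*f) = 12 + 4*J + 4*f)
H(W) = 4*√W (H(W) = (7 - 3)*√W = 4*√W)
(4*H(-4))*L(5, 1) = (4*(4*√(-4)))*(12 + 4*5 + 4*1) = (4*(4*(2*I)))*(12 + 20 + 4) = (4*(8*I))*36 = (32*I)*36 = 1152*I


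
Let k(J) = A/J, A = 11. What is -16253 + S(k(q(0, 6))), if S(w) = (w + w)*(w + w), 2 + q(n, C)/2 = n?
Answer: -64891/4 ≈ -16223.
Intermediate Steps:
q(n, C) = -4 + 2*n
k(J) = 11/J
S(w) = 4*w² (S(w) = (2*w)*(2*w) = 4*w²)
-16253 + S(k(q(0, 6))) = -16253 + 4*(11/(-4 + 2*0))² = -16253 + 4*(11/(-4 + 0))² = -16253 + 4*(11/(-4))² = -16253 + 4*(11*(-¼))² = -16253 + 4*(-11/4)² = -16253 + 4*(121/16) = -16253 + 121/4 = -64891/4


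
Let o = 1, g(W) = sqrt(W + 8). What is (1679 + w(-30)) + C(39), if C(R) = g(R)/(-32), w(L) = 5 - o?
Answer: 1683 - sqrt(47)/32 ≈ 1682.8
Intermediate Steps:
g(W) = sqrt(8 + W)
w(L) = 4 (w(L) = 5 - 1*1 = 5 - 1 = 4)
C(R) = -sqrt(8 + R)/32 (C(R) = sqrt(8 + R)/(-32) = sqrt(8 + R)*(-1/32) = -sqrt(8 + R)/32)
(1679 + w(-30)) + C(39) = (1679 + 4) - sqrt(8 + 39)/32 = 1683 - sqrt(47)/32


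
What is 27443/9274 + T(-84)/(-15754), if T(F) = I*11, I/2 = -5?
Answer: 216678581/73051298 ≈ 2.9661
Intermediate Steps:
I = -10 (I = 2*(-5) = -10)
T(F) = -110 (T(F) = -10*11 = -110)
27443/9274 + T(-84)/(-15754) = 27443/9274 - 110/(-15754) = 27443*(1/9274) - 110*(-1/15754) = 27443/9274 + 55/7877 = 216678581/73051298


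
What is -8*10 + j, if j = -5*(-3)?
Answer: -65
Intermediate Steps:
j = 15
-8*10 + j = -8*10 + 15 = -80 + 15 = -65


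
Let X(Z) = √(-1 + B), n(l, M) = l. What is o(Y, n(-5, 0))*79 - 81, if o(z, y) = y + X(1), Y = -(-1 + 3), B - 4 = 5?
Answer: -476 + 158*√2 ≈ -252.55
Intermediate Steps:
B = 9 (B = 4 + 5 = 9)
X(Z) = 2*√2 (X(Z) = √(-1 + 9) = √8 = 2*√2)
Y = -2 (Y = -1*2 = -2)
o(z, y) = y + 2*√2
o(Y, n(-5, 0))*79 - 81 = (-5 + 2*√2)*79 - 81 = (-395 + 158*√2) - 81 = -476 + 158*√2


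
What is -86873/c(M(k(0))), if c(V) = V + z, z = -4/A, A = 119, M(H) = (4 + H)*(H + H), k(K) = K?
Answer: 10337887/4 ≈ 2.5845e+6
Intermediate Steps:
M(H) = 2*H*(4 + H) (M(H) = (4 + H)*(2*H) = 2*H*(4 + H))
z = -4/119 ≈ -0.033613
c(V) = -4/119 + V (c(V) = V - 4/119 = -4/119 + V)
-86873/c(M(k(0))) = -86873/(-4/119 + 2*0*(4 + 0)) = -86873/(-4/119 + 2*0*4) = -86873/(-4/119 + 0) = -86873/(-4/119) = -86873*(-119/4) = 10337887/4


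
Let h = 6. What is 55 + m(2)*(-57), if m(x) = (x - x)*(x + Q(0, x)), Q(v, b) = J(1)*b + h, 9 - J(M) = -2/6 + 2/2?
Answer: 55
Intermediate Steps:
J(M) = 25/3 (J(M) = 9 - (-2/6 + 2/2) = 9 - (-2*⅙ + 2*(½)) = 9 - (-⅓ + 1) = 9 - 1*⅔ = 9 - ⅔ = 25/3)
Q(v, b) = 6 + 25*b/3 (Q(v, b) = 25*b/3 + 6 = 6 + 25*b/3)
m(x) = 0 (m(x) = (x - x)*(x + (6 + 25*x/3)) = 0*(6 + 28*x/3) = 0)
55 + m(2)*(-57) = 55 + 0*(-57) = 55 + 0 = 55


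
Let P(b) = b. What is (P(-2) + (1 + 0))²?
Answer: 1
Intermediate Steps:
(P(-2) + (1 + 0))² = (-2 + (1 + 0))² = (-2 + 1)² = (-1)² = 1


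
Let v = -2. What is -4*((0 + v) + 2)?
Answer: 0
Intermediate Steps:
-4*((0 + v) + 2) = -4*((0 - 2) + 2) = -4*(-2 + 2) = -4*0 = 0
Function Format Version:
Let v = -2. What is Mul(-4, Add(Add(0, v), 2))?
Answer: 0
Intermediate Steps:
Mul(-4, Add(Add(0, v), 2)) = Mul(-4, Add(Add(0, -2), 2)) = Mul(-4, Add(-2, 2)) = Mul(-4, 0) = 0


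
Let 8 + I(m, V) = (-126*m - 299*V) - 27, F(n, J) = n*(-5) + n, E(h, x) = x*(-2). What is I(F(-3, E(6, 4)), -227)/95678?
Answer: 33163/47839 ≈ 0.69322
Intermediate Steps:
E(h, x) = -2*x
F(n, J) = -4*n (F(n, J) = -5*n + n = -4*n)
I(m, V) = -35 - 299*V - 126*m (I(m, V) = -8 + ((-126*m - 299*V) - 27) = -8 + ((-299*V - 126*m) - 27) = -8 + (-27 - 299*V - 126*m) = -35 - 299*V - 126*m)
I(F(-3, E(6, 4)), -227)/95678 = (-35 - 299*(-227) - (-504)*(-3))/95678 = (-35 + 67873 - 126*12)*(1/95678) = (-35 + 67873 - 1512)*(1/95678) = 66326*(1/95678) = 33163/47839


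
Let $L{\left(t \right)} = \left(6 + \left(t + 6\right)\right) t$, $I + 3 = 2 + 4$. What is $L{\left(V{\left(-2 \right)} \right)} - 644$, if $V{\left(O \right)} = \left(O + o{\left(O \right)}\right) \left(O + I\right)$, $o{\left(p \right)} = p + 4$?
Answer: $-644$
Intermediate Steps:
$o{\left(p \right)} = 4 + p$
$I = 3$ ($I = -3 + \left(2 + 4\right) = -3 + 6 = 3$)
$V{\left(O \right)} = \left(3 + O\right) \left(4 + 2 O\right)$ ($V{\left(O \right)} = \left(O + \left(4 + O\right)\right) \left(O + 3\right) = \left(4 + 2 O\right) \left(3 + O\right) = \left(3 + O\right) \left(4 + 2 O\right)$)
$L{\left(t \right)} = t \left(12 + t\right)$ ($L{\left(t \right)} = \left(6 + \left(6 + t\right)\right) t = \left(12 + t\right) t = t \left(12 + t\right)$)
$L{\left(V{\left(-2 \right)} \right)} - 644 = \left(12 + 2 \left(-2\right)^{2} + 10 \left(-2\right)\right) \left(12 + \left(12 + 2 \left(-2\right)^{2} + 10 \left(-2\right)\right)\right) - 644 = \left(12 + 2 \cdot 4 - 20\right) \left(12 + \left(12 + 2 \cdot 4 - 20\right)\right) - 644 = \left(12 + 8 - 20\right) \left(12 + \left(12 + 8 - 20\right)\right) - 644 = 0 \left(12 + 0\right) - 644 = 0 \cdot 12 - 644 = 0 - 644 = -644$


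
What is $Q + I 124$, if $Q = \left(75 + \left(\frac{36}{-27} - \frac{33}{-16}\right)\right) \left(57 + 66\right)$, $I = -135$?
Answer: $- \frac{118805}{16} \approx -7425.3$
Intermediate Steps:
$Q = \frac{149035}{16}$ ($Q = \left(75 + \left(36 \left(- \frac{1}{27}\right) - - \frac{33}{16}\right)\right) 123 = \left(75 + \left(- \frac{4}{3} + \frac{33}{16}\right)\right) 123 = \left(75 + \frac{35}{48}\right) 123 = \frac{3635}{48} \cdot 123 = \frac{149035}{16} \approx 9314.7$)
$Q + I 124 = \frac{149035}{16} - 16740 = - \frac{118805}{16}$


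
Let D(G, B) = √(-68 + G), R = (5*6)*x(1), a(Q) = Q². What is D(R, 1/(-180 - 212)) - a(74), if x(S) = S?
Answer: -5476 + I*√38 ≈ -5476.0 + 6.1644*I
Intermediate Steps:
R = 30 (R = (5*6)*1 = 30*1 = 30)
D(R, 1/(-180 - 212)) - a(74) = √(-68 + 30) - 1*74² = √(-38) - 1*5476 = I*√38 - 5476 = -5476 + I*√38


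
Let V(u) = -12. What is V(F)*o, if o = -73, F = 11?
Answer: 876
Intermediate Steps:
V(F)*o = -12*(-73) = 876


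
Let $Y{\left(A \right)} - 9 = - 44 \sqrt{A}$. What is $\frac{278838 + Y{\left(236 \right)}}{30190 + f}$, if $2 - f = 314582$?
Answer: $- \frac{278847}{284390} + \frac{44 \sqrt{59}}{142195} \approx -0.97813$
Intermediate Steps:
$f = -314580$ ($f = 2 - 314582 = -314580$)
$Y{\left(A \right)} = 9 - 44 \sqrt{A}$
$\frac{278838 + Y{\left(236 \right)}}{30190 + f} = \frac{278838 + \left(9 - 44 \sqrt{236}\right)}{30190 - 314580} = \frac{278838 + \left(9 - 44 \cdot 2 \sqrt{59}\right)}{-284390} = \left(278838 + \left(9 - 88 \sqrt{59}\right)\right) \left(- \frac{1}{284390}\right) = \left(278847 - 88 \sqrt{59}\right) \left(- \frac{1}{284390}\right) = - \frac{278847}{284390} + \frac{44 \sqrt{59}}{142195}$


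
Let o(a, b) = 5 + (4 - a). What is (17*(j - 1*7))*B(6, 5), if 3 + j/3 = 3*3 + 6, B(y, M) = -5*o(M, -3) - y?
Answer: -12818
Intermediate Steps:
o(a, b) = 9 - a
B(y, M) = -45 - y + 5*M (B(y, M) = -5*(9 - M) - y = (-45 + 5*M) - y = -45 - y + 5*M)
j = 36 (j = -9 + 3*(3*3 + 6) = -9 + 3*(9 + 6) = -9 + 3*15 = -9 + 45 = 36)
(17*(j - 1*7))*B(6, 5) = (17*(36 - 1*7))*(-45 - 1*6 + 5*5) = (17*(36 - 7))*(-45 - 6 + 25) = (17*29)*(-26) = 493*(-26) = -12818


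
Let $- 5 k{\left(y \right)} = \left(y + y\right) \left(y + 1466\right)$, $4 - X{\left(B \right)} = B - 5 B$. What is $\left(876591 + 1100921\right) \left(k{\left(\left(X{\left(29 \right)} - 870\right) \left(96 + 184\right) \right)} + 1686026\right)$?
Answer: $-34636458805624688$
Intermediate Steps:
$X{\left(B \right)} = 4 + 4 B$ ($X{\left(B \right)} = 4 - \left(B - 5 B\right) = 4 - - 4 B = 4 + 4 B$)
$k{\left(y \right)} = - \frac{2 y \left(1466 + y\right)}{5}$ ($k{\left(y \right)} = - \frac{\left(y + y\right) \left(y + 1466\right)}{5} = - \frac{2 y \left(1466 + y\right)}{5}$)
$\left(876591 + 1100921\right) \left(k{\left(\left(X{\left(29 \right)} - 870\right) \left(96 + 184\right) \right)} + 1686026\right) = \left(876591 + 1100921\right) \left(- \frac{2 \left(\left(4 + 4 \cdot 29\right) - 870\right) \left(96 + 184\right) \left(1466 + \left(\left(4 + 4 \cdot 29\right) - 870\right) \left(96 + 184\right)\right)}{5} + 1686026\right) = 1977512 \left(- \frac{2 \left(\left(4 + 116\right) - 870\right) 280 \left(1466 + \left(\left(4 + 116\right) - 870\right) 280\right)}{5} + 1686026\right) = 1977512 \left(- \frac{2 \left(120 - 870\right) 280 \left(1466 + \left(120 - 870\right) 280\right)}{5} + 1686026\right) = 1977512 \left(- \frac{2 \left(\left(-750\right) 280\right) \left(1466 - 210000\right)}{5} + 1686026\right) = 1977512 \left(\left(- \frac{2}{5}\right) \left(-210000\right) \left(1466 - 210000\right) + 1686026\right) = 1977512 \left(\left(- \frac{2}{5}\right) \left(-210000\right) \left(-208534\right) + 1686026\right) = 1977512 \left(-17516856000 + 1686026\right) = 1977512 \left(-17515169974\right) = -34636458805624688$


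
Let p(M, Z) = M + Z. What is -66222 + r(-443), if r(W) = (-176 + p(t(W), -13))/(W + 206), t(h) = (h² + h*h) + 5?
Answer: -203632/3 ≈ -67877.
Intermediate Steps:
t(h) = 5 + 2*h² (t(h) = (h² + h²) + 5 = 2*h² + 5 = 5 + 2*h²)
r(W) = (-184 + 2*W²)/(206 + W) (r(W) = (-176 + ((5 + 2*W²) - 13))/(W + 206) = (-176 + (-8 + 2*W²))/(206 + W) = (-184 + 2*W²)/(206 + W))
-66222 + r(-443) = -66222 + 2*(-92 + (-443)²)/(206 - 443) = -66222 + 2*(-92 + 196249)/(-237) = -66222 + 2*(-1/237)*196157 = -66222 - 4966/3 = -203632/3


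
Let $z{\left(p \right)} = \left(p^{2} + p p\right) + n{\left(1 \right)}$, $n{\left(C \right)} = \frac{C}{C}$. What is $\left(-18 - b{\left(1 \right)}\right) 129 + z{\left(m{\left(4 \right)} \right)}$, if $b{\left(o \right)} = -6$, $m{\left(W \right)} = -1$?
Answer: $-1545$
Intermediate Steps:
$n{\left(C \right)} = 1$
$z{\left(p \right)} = 1 + 2 p^{2}$ ($z{\left(p \right)} = \left(p^{2} + p p\right) + 1 = \left(p^{2} + p^{2}\right) + 1 = 2 p^{2} + 1 = 1 + 2 p^{2}$)
$\left(-18 - b{\left(1 \right)}\right) 129 + z{\left(m{\left(4 \right)} \right)} = \left(-18 - -6\right) 129 + \left(1 + 2 \left(-1\right)^{2}\right) = \left(-18 + 6\right) 129 + \left(1 + 2 \cdot 1\right) = \left(-12\right) 129 + \left(1 + 2\right) = -1548 + 3 = -1545$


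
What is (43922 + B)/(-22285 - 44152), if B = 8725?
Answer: -7521/9491 ≈ -0.79243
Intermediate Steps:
(43922 + B)/(-22285 - 44152) = (43922 + 8725)/(-22285 - 44152) = 52647/(-66437) = 52647*(-1/66437) = -7521/9491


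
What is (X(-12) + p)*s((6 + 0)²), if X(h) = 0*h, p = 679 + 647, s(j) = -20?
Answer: -26520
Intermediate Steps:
p = 1326
X(h) = 0
(X(-12) + p)*s((6 + 0)²) = (0 + 1326)*(-20) = 1326*(-20) = -26520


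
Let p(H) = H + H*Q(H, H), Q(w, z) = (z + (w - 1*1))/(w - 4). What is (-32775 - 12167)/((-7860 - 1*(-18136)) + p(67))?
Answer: -202239/47180 ≈ -4.2865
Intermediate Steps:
Q(w, z) = (-1 + w + z)/(-4 + w) (Q(w, z) = (z + (w - 1))/(-4 + w) = (z + (-1 + w))/(-4 + w) = (-1 + w + z)/(-4 + w))
p(H) = H + H*(-1 + 2*H)/(-4 + H) (p(H) = H + H*((-1 + H + H)/(-4 + H)) = H + H*((-1 + 2*H)/(-4 + H)) = H + H*(-1 + 2*H)/(-4 + H))
(-32775 - 12167)/((-7860 - 1*(-18136)) + p(67)) = (-32775 - 12167)/((-7860 - 1*(-18136)) + 67*(-5 + 3*67)/(-4 + 67)) = -44942/((-7860 + 18136) + 67*(-5 + 201)/63) = -44942/(10276 + 67*(1/63)*196) = -44942/(10276 + 1876/9) = -44942/94360/9 = -44942*9/94360 = -202239/47180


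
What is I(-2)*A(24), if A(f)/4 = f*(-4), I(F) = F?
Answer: 768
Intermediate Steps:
A(f) = -16*f (A(f) = 4*(f*(-4)) = 4*(-4*f) = -16*f)
I(-2)*A(24) = -(-32)*24 = -2*(-384) = 768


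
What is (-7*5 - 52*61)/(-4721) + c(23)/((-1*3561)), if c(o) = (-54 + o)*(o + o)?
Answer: 18152273/16811481 ≈ 1.0798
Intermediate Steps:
c(o) = 2*o*(-54 + o) (c(o) = (-54 + o)*(2*o) = 2*o*(-54 + o))
(-7*5 - 52*61)/(-4721) + c(23)/((-1*3561)) = (-7*5 - 52*61)/(-4721) + (2*23*(-54 + 23))/((-1*3561)) = (-35 - 3172)*(-1/4721) + (2*23*(-31))/(-3561) = -3207*(-1/4721) - 1426*(-1/3561) = 3207/4721 + 1426/3561 = 18152273/16811481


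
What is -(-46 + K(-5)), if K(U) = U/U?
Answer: 45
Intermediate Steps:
K(U) = 1
-(-46 + K(-5)) = -(-46 + 1) = -1*(-45) = 45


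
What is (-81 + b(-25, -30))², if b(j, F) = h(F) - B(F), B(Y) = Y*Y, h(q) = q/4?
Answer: 3908529/4 ≈ 9.7713e+5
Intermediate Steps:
h(q) = q/4 (h(q) = q*(¼) = q/4)
B(Y) = Y²
b(j, F) = -F² + F/4 (b(j, F) = F/4 - F² = -F² + F/4)
(-81 + b(-25, -30))² = (-81 - 30*(¼ - 1*(-30)))² = (-81 - 30*(¼ + 30))² = (-81 - 30*121/4)² = (-81 - 1815/2)² = (-1977/2)² = 3908529/4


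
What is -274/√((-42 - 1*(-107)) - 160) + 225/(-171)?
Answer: -25/19 + 274*I*√95/95 ≈ -1.3158 + 28.112*I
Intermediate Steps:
-274/√((-42 - 1*(-107)) - 160) + 225/(-171) = -274/√((-42 + 107) - 160) + 225*(-1/171) = -274/√(65 - 160) - 25/19 = -274*(-I*√95/95) - 25/19 = -(-274)*I*√95/95 - 25/19 = 274*I*√95/95 - 25/19 = -25/19 + 274*I*√95/95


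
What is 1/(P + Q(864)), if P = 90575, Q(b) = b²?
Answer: 1/837071 ≈ 1.1946e-6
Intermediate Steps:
1/(P + Q(864)) = 1/(90575 + 864²) = 1/(90575 + 746496) = 1/837071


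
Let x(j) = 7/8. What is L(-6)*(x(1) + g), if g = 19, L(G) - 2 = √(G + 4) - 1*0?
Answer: 159/4 + 159*I*√2/8 ≈ 39.75 + 28.107*I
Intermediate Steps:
x(j) = 7/8 (x(j) = 7*(⅛) = 7/8)
L(G) = 2 + √(4 + G) (L(G) = 2 + (√(G + 4) - 1*0) = 2 + (√(4 + G) + 0) = 2 + √(4 + G))
L(-6)*(x(1) + g) = (2 + √(4 - 6))*(7/8 + 19) = (2 + √(-2))*(159/8) = (2 + I*√2)*(159/8) = 159/4 + 159*I*√2/8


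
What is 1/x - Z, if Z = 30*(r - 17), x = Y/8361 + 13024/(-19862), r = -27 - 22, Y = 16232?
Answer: 211454289891/106753160 ≈ 1980.8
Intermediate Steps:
r = -49
x = 106753160/83033091 (x = 16232/8361 + 13024/(-19862) = 16232*(1/8361) + 13024*(-1/19862) = 16232/8361 - 6512/9931 = 106753160/83033091 ≈ 1.2857)
Z = -1980 (Z = 30*(-49 - 17) = 30*(-66) = -1980)
1/x - Z = 1/(106753160/83033091) - 1*(-1980) = 83033091/106753160 + 1980 = 211454289891/106753160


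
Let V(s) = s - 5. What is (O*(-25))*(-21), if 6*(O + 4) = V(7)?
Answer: -1925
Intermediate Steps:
V(s) = -5 + s
O = -11/3 (O = -4 + (-5 + 7)/6 = -4 + (⅙)*2 = -4 + ⅓ = -11/3 ≈ -3.6667)
(O*(-25))*(-21) = -11/3*(-25)*(-21) = (275/3)*(-21) = -1925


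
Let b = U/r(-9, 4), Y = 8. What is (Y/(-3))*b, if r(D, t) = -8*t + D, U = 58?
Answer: 464/123 ≈ 3.7724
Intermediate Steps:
r(D, t) = D - 8*t
b = -58/41 (b = 58/(-9 - 8*4) = 58/(-9 - 32) = 58/(-41) = 58*(-1/41) = -58/41 ≈ -1.4146)
(Y/(-3))*b = (8/(-3))*(-58/41) = -⅓*8*(-58/41) = -8/3*(-58/41) = 464/123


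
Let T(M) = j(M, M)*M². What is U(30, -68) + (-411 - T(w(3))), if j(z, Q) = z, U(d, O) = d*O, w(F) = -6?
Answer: -2235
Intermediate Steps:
U(d, O) = O*d
T(M) = M³ (T(M) = M*M² = M³)
U(30, -68) + (-411 - T(w(3))) = -68*30 + (-411 - 1*(-6)³) = -2040 + (-411 - 1*(-216)) = -2040 + (-411 + 216) = -2040 - 195 = -2235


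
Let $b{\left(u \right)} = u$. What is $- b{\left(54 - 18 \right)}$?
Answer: $-36$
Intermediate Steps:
$- b{\left(54 - 18 \right)} = - (54 - 18) = \left(-1\right) 36 = -36$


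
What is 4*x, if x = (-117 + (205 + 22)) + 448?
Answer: 2232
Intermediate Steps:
x = 558 (x = (-117 + 227) + 448 = 110 + 448 = 558)
4*x = 4*558 = 2232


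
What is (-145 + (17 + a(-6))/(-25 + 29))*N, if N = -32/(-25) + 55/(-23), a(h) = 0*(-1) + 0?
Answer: 359757/2300 ≈ 156.42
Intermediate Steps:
a(h) = 0 (a(h) = 0 + 0 = 0)
N = -639/575 (N = -32*(-1/25) + 55*(-1/23) = 32/25 - 55/23 = -639/575 ≈ -1.1113)
(-145 + (17 + a(-6))/(-25 + 29))*N = (-145 + (17 + 0)/(-25 + 29))*(-639/575) = (-145 + 17/4)*(-639/575) = -563/4*(-639/575) = 359757/2300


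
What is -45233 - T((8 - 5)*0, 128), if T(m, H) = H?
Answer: -45361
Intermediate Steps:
-45233 - T((8 - 5)*0, 128) = -45233 - 1*128 = -45233 - 128 = -45361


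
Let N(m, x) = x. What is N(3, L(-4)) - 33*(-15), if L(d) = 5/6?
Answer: 2975/6 ≈ 495.83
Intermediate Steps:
L(d) = ⅚ (L(d) = 5*(⅙) = ⅚)
N(3, L(-4)) - 33*(-15) = ⅚ - 33*(-15) = ⅚ + 495 = 2975/6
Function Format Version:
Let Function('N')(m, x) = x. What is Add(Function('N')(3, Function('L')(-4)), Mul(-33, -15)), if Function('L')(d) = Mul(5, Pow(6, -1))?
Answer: Rational(2975, 6) ≈ 495.83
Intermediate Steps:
Function('L')(d) = Rational(5, 6) (Function('L')(d) = Mul(5, Rational(1, 6)) = Rational(5, 6))
Add(Function('N')(3, Function('L')(-4)), Mul(-33, -15)) = Add(Rational(5, 6), Mul(-33, -15)) = Add(Rational(5, 6), 495) = Rational(2975, 6)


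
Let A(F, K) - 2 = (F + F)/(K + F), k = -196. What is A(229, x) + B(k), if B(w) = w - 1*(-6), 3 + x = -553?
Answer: -61934/327 ≈ -189.40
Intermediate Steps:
x = -556 (x = -3 - 553 = -556)
A(F, K) = 2 + 2*F/(F + K) (A(F, K) = 2 + (F + F)/(K + F) = 2 + (2*F)/(F + K) = 2 + 2*F/(F + K))
B(w) = 6 + w (B(w) = w + 6 = 6 + w)
A(229, x) + B(k) = 2*(-556 + 2*229)/(229 - 556) + (6 - 196) = 2*(-556 + 458)/(-327) - 190 = 2*(-1/327)*(-98) - 190 = 196/327 - 190 = -61934/327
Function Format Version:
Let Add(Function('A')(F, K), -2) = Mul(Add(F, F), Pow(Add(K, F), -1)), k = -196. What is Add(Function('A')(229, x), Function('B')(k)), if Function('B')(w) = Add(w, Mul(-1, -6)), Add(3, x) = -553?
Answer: Rational(-61934, 327) ≈ -189.40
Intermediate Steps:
x = -556 (x = Add(-3, -553) = -556)
Function('A')(F, K) = Add(2, Mul(2, F, Pow(Add(F, K), -1))) (Function('A')(F, K) = Add(2, Mul(Add(F, F), Pow(Add(K, F), -1))) = Add(2, Mul(Mul(2, F), Pow(Add(F, K), -1))) = Add(2, Mul(2, F, Pow(Add(F, K), -1))))
Function('B')(w) = Add(6, w) (Function('B')(w) = Add(w, 6) = Add(6, w))
Add(Function('A')(229, x), Function('B')(k)) = Add(Mul(2, Pow(Add(229, -556), -1), Add(-556, Mul(2, 229))), Add(6, -196)) = Add(Mul(2, Pow(-327, -1), Add(-556, 458)), -190) = Add(Mul(2, Rational(-1, 327), -98), -190) = Add(Rational(196, 327), -190) = Rational(-61934, 327)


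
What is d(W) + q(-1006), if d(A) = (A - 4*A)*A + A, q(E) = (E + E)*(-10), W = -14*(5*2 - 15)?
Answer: 5490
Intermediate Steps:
W = 70 (W = -14*(10 - 15) = -14*(-5) = 70)
q(E) = -20*E (q(E) = (2*E)*(-10) = -20*E)
d(A) = A - 3*A² (d(A) = (-3*A)*A + A = -3*A² + A = A - 3*A²)
d(W) + q(-1006) = 70*(1 - 3*70) - 20*(-1006) = 70*(1 - 210) + 20120 = 70*(-209) + 20120 = -14630 + 20120 = 5490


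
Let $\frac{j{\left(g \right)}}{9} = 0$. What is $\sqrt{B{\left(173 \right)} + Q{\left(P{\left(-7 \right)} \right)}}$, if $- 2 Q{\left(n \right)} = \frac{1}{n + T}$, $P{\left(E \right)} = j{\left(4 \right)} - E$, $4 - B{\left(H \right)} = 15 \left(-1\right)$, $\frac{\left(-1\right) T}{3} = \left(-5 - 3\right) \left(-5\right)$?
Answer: $\frac{\sqrt{970670}}{226} \approx 4.3594$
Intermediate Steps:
$j{\left(g \right)} = 0$ ($j{\left(g \right)} = 9 \cdot 0 = 0$)
$T = -120$ ($T = - 3 \left(-5 - 3\right) \left(-5\right) = - 3 \left(\left(-8\right) \left(-5\right)\right) = \left(-3\right) 40 = -120$)
$B{\left(H \right)} = 19$ ($B{\left(H \right)} = 4 - 15 \left(-1\right) = 4 - -15 = 4 + 15 = 19$)
$P{\left(E \right)} = - E$ ($P{\left(E \right)} = 0 - E = - E$)
$Q{\left(n \right)} = - \frac{1}{2 \left(-120 + n\right)}$ ($Q{\left(n \right)} = - \frac{1}{2 \left(n - 120\right)} = - \frac{1}{2 \left(-120 + n\right)}$)
$\sqrt{B{\left(173 \right)} + Q{\left(P{\left(-7 \right)} \right)}} = \sqrt{19 - \frac{1}{-240 + 2 \left(\left(-1\right) \left(-7\right)\right)}} = \sqrt{19 - \frac{1}{-240 + 2 \cdot 7}} = \sqrt{19 - \frac{1}{-240 + 14}} = \sqrt{19 - \frac{1}{-226}} = \sqrt{19 - - \frac{1}{226}} = \sqrt{19 + \frac{1}{226}} = \sqrt{\frac{4295}{226}} = \frac{\sqrt{970670}}{226}$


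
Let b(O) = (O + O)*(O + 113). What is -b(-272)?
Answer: -86496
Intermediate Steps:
b(O) = 2*O*(113 + O) (b(O) = (2*O)*(113 + O) = 2*O*(113 + O))
-b(-272) = -2*(-272)*(113 - 272) = -2*(-272)*(-159) = -1*86496 = -86496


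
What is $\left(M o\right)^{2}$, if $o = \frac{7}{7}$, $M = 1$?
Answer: $1$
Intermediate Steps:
$o = 1$ ($o = 7 \cdot \frac{1}{7} = 1$)
$\left(M o\right)^{2} = \left(1 \cdot 1\right)^{2} = 1^{2} = 1$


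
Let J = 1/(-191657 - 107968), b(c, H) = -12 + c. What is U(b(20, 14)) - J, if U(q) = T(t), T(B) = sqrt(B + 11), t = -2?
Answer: 898876/299625 ≈ 3.0000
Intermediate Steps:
T(B) = sqrt(11 + B)
U(q) = 3 (U(q) = sqrt(11 - 2) = sqrt(9) = 3)
J = -1/299625 (J = 1/(-299625) = -1/299625 ≈ -3.3375e-6)
U(b(20, 14)) - J = 3 - 1*(-1/299625) = 3 + 1/299625 = 898876/299625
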